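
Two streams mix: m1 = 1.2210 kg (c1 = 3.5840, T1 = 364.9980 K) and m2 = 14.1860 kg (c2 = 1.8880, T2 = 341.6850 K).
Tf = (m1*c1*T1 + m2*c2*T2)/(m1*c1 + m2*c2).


num = 10748.6614
den = 31.1592
Tf = 344.9591 K

344.9591 K


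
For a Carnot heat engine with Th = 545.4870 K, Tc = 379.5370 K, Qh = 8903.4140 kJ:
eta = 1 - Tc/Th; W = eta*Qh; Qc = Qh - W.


eta = 1 - 379.5370/545.4870 = 0.3042
W = 0.3042 * 8903.4140 = 2708.6284 kJ
Qc = 8903.4140 - 2708.6284 = 6194.7856 kJ

eta = 30.4224%, W = 2708.6284 kJ, Qc = 6194.7856 kJ


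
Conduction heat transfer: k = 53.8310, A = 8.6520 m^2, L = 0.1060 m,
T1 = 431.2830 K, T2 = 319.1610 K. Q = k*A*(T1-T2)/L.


dT = 112.1220 K
Q = 53.8310 * 8.6520 * 112.1220 / 0.1060 = 492644.8296 W

492644.8296 W


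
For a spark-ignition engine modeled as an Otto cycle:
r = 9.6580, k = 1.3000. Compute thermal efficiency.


r^(k-1) = 1.9745
eta = 1 - 1/1.9745 = 0.4936 = 49.3553%

49.3553%


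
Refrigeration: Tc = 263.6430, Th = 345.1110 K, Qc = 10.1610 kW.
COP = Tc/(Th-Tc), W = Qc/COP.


COP = 263.6430 / 81.4680 = 3.2362
W = 10.1610 / 3.2362 = 3.1398 kW

COP = 3.2362, W = 3.1398 kW


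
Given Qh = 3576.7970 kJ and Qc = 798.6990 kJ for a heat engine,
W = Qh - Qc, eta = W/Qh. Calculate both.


W = 3576.7970 - 798.6990 = 2778.0980 kJ
eta = 2778.0980 / 3576.7970 = 0.7767 = 77.6700%

W = 2778.0980 kJ, eta = 77.6700%


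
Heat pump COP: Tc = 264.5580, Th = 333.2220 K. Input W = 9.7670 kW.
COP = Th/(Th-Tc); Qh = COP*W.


COP = 333.2220 / 68.6640 = 4.8529
Qh = 4.8529 * 9.7670 = 47.3986 kW

COP = 4.8529, Qh = 47.3986 kW


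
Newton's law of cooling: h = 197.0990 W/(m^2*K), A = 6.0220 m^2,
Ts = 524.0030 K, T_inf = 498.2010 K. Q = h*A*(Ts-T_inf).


dT = 25.8020 K
Q = 197.0990 * 6.0220 * 25.8020 = 30625.1725 W

30625.1725 W


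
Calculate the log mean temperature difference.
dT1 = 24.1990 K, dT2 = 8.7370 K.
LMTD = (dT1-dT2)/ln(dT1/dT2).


dT1/dT2 = 2.7697
ln(dT1/dT2) = 1.0187
LMTD = 15.4620 / 1.0187 = 15.1775 K

15.1775 K


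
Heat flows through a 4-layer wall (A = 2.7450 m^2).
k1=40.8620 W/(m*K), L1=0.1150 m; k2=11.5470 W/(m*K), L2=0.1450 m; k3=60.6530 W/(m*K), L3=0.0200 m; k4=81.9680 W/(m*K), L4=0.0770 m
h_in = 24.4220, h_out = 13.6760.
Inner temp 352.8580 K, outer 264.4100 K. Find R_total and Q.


R_conv_in = 1/(24.4220*2.7450) = 0.0149
R_1 = 0.1150/(40.8620*2.7450) = 0.0010
R_2 = 0.1450/(11.5470*2.7450) = 0.0046
R_3 = 0.0200/(60.6530*2.7450) = 0.0001
R_4 = 0.0770/(81.9680*2.7450) = 0.0003
R_conv_out = 1/(13.6760*2.7450) = 0.0266
R_total = 0.0476 K/W
Q = 88.4480 / 0.0476 = 1857.4924 W

R_total = 0.0476 K/W, Q = 1857.4924 W


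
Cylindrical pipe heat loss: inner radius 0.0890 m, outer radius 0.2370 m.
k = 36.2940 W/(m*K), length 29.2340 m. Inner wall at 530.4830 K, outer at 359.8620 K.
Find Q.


dT = 170.6210 K
ln(ro/ri) = 0.9794
Q = 2*pi*36.2940*29.2340*170.6210 / 0.9794 = 1161354.4500 W

1161354.4500 W


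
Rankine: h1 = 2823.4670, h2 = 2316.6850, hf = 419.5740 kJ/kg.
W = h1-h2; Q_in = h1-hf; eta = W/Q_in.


W = 506.7820 kJ/kg
Q_in = 2403.8930 kJ/kg
eta = 0.2108 = 21.0817%

eta = 21.0817%


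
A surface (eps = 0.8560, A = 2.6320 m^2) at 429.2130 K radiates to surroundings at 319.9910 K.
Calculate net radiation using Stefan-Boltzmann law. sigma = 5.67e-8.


T^4 = 3.3938e+10
Tsurr^4 = 1.0485e+10
Q = 0.8560 * 5.67e-8 * 2.6320 * 2.3454e+10 = 2996.1009 W

2996.1009 W


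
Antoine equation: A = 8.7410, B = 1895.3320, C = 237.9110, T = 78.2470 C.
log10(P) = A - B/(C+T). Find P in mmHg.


C+T = 316.1580
B/(C+T) = 5.9949
log10(P) = 8.7410 - 5.9949 = 2.7461
P = 10^2.7461 = 557.3286 mmHg

557.3286 mmHg


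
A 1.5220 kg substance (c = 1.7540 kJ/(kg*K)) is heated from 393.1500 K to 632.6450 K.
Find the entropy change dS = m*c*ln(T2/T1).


T2/T1 = 1.6092
ln(T2/T1) = 0.4757
dS = 1.5220 * 1.7540 * 0.4757 = 1.2700 kJ/K

1.2700 kJ/K


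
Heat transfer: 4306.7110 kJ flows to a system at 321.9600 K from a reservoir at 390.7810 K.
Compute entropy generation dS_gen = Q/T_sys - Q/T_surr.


dS_sys = 4306.7110/321.9600 = 13.3765 kJ/K
dS_surr = -4306.7110/390.7810 = -11.0208 kJ/K
dS_gen = 13.3765 - 11.0208 = 2.3558 kJ/K (irreversible)

dS_gen = 2.3558 kJ/K, irreversible


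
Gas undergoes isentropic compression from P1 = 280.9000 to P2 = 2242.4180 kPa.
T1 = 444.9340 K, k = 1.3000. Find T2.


(k-1)/k = 0.2308
(P2/P1)^exp = 1.6151
T2 = 444.9340 * 1.6151 = 718.6004 K

718.6004 K


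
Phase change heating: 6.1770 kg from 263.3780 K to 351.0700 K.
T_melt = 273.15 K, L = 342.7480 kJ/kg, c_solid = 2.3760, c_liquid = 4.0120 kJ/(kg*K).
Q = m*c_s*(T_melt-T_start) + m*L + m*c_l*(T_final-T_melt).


Q1 (sensible, solid) = 6.1770 * 2.3760 * 9.7720 = 143.4193 kJ
Q2 (latent) = 6.1770 * 342.7480 = 2117.1544 kJ
Q3 (sensible, liquid) = 6.1770 * 4.0120 * 77.9200 = 1931.0231 kJ
Q_total = 4191.5968 kJ

4191.5968 kJ


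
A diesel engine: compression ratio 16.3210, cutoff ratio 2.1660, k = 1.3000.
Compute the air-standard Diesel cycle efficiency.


r^(k-1) = 2.3111
rc^k = 2.7312
eta = 0.5058 = 50.5820%

50.5820%


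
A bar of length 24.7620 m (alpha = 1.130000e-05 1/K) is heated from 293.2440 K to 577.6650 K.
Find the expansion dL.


dT = 284.4210 K
dL = 1.130000e-05 * 24.7620 * 284.4210 = 0.079584 m
L_final = 24.841584 m

dL = 0.079584 m


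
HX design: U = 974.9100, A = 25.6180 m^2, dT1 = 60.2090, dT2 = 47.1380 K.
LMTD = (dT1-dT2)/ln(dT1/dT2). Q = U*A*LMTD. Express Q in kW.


LMTD = 53.4072 K
Q = 974.9100 * 25.6180 * 53.4072 = 1333857.3753 W = 1333.8574 kW

1333.8574 kW


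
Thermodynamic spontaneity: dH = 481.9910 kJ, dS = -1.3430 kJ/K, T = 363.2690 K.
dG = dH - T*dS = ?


T*dS = 363.2690 * -1.3430 = -487.8703 kJ
dG = 481.9910 + 487.8703 = 969.8613 kJ (non-spontaneous)

dG = 969.8613 kJ, non-spontaneous


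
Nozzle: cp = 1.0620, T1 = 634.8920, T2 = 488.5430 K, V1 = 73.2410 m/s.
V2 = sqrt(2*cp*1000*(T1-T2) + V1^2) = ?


dT = 146.3490 K
2*cp*1000*dT = 310845.2760
V1^2 = 5364.2441
V2 = sqrt(316209.5201) = 562.3251 m/s

562.3251 m/s


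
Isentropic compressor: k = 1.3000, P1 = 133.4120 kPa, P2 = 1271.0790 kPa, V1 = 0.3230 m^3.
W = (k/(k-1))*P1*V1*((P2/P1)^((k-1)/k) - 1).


(k-1)/k = 0.2308
(P2/P1)^exp = 1.6824
W = 4.3333 * 133.4120 * 0.3230 * (1.6824 - 1) = 127.4179 kJ

127.4179 kJ


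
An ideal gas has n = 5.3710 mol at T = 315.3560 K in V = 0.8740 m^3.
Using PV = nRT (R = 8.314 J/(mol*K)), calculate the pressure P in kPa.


P = nRT/V = 5.3710 * 8.314 * 315.3560 / 0.8740
= 14082.0626 / 0.8740 = 16112.1998 Pa = 16.1122 kPa

16.1122 kPa


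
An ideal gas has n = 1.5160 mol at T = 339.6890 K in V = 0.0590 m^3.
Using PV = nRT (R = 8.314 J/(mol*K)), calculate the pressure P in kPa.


P = nRT/V = 1.5160 * 8.314 * 339.6890 / 0.0590
= 4281.4483 / 0.0590 = 72566.9205 Pa = 72.5669 kPa

72.5669 kPa


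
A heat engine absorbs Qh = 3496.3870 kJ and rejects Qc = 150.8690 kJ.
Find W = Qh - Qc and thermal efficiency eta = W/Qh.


W = 3496.3870 - 150.8690 = 3345.5180 kJ
eta = 3345.5180 / 3496.3870 = 0.9569 = 95.6850%

W = 3345.5180 kJ, eta = 95.6850%


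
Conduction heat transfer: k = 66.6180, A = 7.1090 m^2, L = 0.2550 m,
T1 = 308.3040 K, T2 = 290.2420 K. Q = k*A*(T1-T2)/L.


dT = 18.0620 K
Q = 66.6180 * 7.1090 * 18.0620 / 0.2550 = 33544.8429 W

33544.8429 W


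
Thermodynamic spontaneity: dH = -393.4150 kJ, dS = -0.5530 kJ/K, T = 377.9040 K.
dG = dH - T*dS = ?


T*dS = 377.9040 * -0.5530 = -208.9809 kJ
dG = -393.4150 + 208.9809 = -184.4341 kJ (spontaneous)

dG = -184.4341 kJ, spontaneous


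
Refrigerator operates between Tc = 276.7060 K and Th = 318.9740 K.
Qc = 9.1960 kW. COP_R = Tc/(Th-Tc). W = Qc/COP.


COP = 276.7060 / 42.2680 = 6.5465
W = 9.1960 / 6.5465 = 1.4047 kW

COP = 6.5465, W = 1.4047 kW


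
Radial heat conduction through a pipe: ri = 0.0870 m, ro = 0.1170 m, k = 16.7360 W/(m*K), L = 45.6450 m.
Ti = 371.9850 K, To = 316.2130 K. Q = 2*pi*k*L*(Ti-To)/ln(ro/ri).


dT = 55.7720 K
ln(ro/ri) = 0.2963
Q = 2*pi*16.7360*45.6450*55.7720 / 0.2963 = 903565.0442 W

903565.0442 W


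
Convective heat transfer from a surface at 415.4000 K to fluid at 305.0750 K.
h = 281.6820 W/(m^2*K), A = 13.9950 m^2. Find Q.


dT = 110.3250 K
Q = 281.6820 * 13.9950 * 110.3250 = 434916.5503 W

434916.5503 W


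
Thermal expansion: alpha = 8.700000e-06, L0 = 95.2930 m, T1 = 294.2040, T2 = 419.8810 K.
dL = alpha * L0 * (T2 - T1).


dT = 125.6770 K
dL = 8.700000e-06 * 95.2930 * 125.6770 = 0.104192 m
L_final = 95.397192 m

dL = 0.104192 m


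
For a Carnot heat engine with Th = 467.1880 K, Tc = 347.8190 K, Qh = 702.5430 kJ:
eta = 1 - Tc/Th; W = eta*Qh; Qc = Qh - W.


eta = 1 - 347.8190/467.1880 = 0.2555
W = 0.2555 * 702.5430 = 179.5034 kJ
Qc = 702.5430 - 179.5034 = 523.0396 kJ

eta = 25.5505%, W = 179.5034 kJ, Qc = 523.0396 kJ


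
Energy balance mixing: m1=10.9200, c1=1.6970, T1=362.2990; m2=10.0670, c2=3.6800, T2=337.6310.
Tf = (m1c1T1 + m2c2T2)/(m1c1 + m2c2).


num = 19221.9168
den = 55.5778
Tf = 345.8560 K

345.8560 K


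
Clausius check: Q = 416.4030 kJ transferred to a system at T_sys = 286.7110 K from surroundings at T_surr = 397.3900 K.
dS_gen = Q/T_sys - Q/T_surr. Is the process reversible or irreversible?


dS_sys = 416.4030/286.7110 = 1.4523 kJ/K
dS_surr = -416.4030/397.3900 = -1.0478 kJ/K
dS_gen = 1.4523 - 1.0478 = 0.4045 kJ/K (irreversible)

dS_gen = 0.4045 kJ/K, irreversible


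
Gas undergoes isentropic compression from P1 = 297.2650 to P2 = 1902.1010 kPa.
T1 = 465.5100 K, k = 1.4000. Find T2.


(k-1)/k = 0.2857
(P2/P1)^exp = 1.6995
T2 = 465.5100 * 1.6995 = 791.1164 K

791.1164 K


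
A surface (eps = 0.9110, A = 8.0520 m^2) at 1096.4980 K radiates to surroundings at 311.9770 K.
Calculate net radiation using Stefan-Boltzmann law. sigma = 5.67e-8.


T^4 = 1.4455e+12
Tsurr^4 = 9.4731e+09
Q = 0.9110 * 5.67e-8 * 8.0520 * 1.4361e+12 = 597284.3787 W

597284.3787 W


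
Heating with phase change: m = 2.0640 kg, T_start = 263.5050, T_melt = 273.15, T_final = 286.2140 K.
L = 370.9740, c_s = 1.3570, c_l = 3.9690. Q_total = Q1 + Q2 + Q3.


Q1 (sensible, solid) = 2.0640 * 1.3570 * 9.6450 = 27.0142 kJ
Q2 (latent) = 2.0640 * 370.9740 = 765.6903 kJ
Q3 (sensible, liquid) = 2.0640 * 3.9690 * 13.0640 = 107.0205 kJ
Q_total = 899.7250 kJ

899.7250 kJ


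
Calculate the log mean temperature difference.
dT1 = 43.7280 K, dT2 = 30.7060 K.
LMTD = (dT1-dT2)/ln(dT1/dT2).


dT1/dT2 = 1.4241
ln(dT1/dT2) = 0.3535
LMTD = 13.0220 / 0.3535 = 36.8342 K

36.8342 K


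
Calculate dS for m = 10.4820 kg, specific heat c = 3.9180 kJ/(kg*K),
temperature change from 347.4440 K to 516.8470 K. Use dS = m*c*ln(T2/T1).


T2/T1 = 1.4876
ln(T2/T1) = 0.3971
dS = 10.4820 * 3.9180 * 0.3971 = 16.3101 kJ/K

16.3101 kJ/K


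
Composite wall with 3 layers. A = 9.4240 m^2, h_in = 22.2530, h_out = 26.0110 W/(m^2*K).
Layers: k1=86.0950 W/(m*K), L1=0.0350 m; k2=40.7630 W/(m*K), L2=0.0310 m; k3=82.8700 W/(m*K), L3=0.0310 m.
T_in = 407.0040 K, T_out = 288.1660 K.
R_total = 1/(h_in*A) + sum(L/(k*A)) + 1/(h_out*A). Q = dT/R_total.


R_conv_in = 1/(22.2530*9.4240) = 0.0048
R_1 = 0.0350/(86.0950*9.4240) = 4.3137e-05
R_2 = 0.0310/(40.7630*9.4240) = 8.0698e-05
R_3 = 0.0310/(82.8700*9.4240) = 3.9694e-05
R_conv_out = 1/(26.0110*9.4240) = 0.0041
R_total = 0.0090 K/W
Q = 118.8380 / 0.0090 = 13187.4090 W

R_total = 0.0090 K/W, Q = 13187.4090 W


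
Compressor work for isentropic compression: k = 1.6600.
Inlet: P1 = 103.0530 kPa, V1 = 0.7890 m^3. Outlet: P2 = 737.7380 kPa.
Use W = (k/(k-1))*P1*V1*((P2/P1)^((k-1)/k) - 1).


(k-1)/k = 0.3976
(P2/P1)^exp = 2.1871
W = 2.5152 * 103.0530 * 0.7890 * (2.1871 - 1) = 242.7750 kJ

242.7750 kJ


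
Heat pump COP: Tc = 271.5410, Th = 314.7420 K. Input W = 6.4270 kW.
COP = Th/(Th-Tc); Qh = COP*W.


COP = 314.7420 / 43.2010 = 7.2855
Qh = 7.2855 * 6.4270 = 46.8241 kW

COP = 7.2855, Qh = 46.8241 kW


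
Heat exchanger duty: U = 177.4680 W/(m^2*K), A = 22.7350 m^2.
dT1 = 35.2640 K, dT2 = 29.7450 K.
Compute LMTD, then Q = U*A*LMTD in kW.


LMTD = 32.4263 K
Q = 177.4680 * 22.7350 * 32.4263 = 130831.3624 W = 130.8314 kW

130.8314 kW


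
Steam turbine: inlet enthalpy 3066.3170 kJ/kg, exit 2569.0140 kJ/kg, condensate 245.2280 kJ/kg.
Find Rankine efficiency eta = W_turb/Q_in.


W = 497.3030 kJ/kg
Q_in = 2821.0890 kJ/kg
eta = 0.1763 = 17.6281%

eta = 17.6281%


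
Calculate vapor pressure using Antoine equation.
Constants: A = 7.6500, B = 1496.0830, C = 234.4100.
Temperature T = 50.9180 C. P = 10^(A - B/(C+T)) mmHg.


C+T = 285.3280
B/(C+T) = 5.2434
log10(P) = 7.6500 - 5.2434 = 2.4066
P = 10^2.4066 = 255.0471 mmHg

255.0471 mmHg


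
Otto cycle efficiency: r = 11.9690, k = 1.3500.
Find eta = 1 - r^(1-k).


r^(k-1) = 2.3841
eta = 1 - 1/2.3841 = 0.5806 = 58.0550%

58.0550%


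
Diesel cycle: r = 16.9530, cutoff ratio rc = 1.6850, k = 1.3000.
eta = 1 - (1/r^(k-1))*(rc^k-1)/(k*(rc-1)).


r^(k-1) = 2.3376
rc^k = 1.9705
eta = 0.5338 = 53.3776%

53.3776%


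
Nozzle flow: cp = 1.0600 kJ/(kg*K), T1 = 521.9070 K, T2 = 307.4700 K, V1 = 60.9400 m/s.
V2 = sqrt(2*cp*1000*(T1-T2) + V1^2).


dT = 214.4370 K
2*cp*1000*dT = 454606.4400
V1^2 = 3713.6836
V2 = sqrt(458320.1236) = 676.9934 m/s

676.9934 m/s


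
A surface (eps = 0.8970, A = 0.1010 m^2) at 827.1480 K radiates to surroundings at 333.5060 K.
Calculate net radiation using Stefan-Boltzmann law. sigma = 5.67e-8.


T^4 = 4.6809e+11
Tsurr^4 = 1.2371e+10
Q = 0.8970 * 5.67e-8 * 0.1010 * 4.5572e+11 = 2340.9782 W

2340.9782 W


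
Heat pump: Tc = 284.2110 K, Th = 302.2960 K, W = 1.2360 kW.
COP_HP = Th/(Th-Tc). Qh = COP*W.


COP = 302.2960 / 18.0850 = 16.7153
Qh = 16.7153 * 1.2360 = 20.6601 kW

COP = 16.7153, Qh = 20.6601 kW


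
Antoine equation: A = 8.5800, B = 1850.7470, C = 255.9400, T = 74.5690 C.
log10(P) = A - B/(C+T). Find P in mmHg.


C+T = 330.5090
B/(C+T) = 5.5997
log10(P) = 8.5800 - 5.5997 = 2.9803
P = 10^2.9803 = 955.6808 mmHg

955.6808 mmHg


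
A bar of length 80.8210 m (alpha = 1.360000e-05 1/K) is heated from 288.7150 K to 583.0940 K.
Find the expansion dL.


dT = 294.3790 K
dL = 1.360000e-05 * 80.8210 * 294.3790 = 0.323571 m
L_final = 81.144571 m

dL = 0.323571 m


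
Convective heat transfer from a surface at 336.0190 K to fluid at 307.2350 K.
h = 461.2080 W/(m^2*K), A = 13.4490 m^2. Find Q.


dT = 28.7840 K
Q = 461.2080 * 13.4490 * 28.7840 = 178541.0035 W

178541.0035 W


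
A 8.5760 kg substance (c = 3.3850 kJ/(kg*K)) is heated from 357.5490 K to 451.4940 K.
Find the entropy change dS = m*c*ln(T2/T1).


T2/T1 = 1.2627
ln(T2/T1) = 0.2333
dS = 8.5760 * 3.3850 * 0.2333 = 6.7723 kJ/K

6.7723 kJ/K


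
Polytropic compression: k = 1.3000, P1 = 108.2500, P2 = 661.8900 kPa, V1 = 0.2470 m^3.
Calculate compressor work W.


(k-1)/k = 0.2308
(P2/P1)^exp = 1.5187
W = 4.3333 * 108.2500 * 0.2470 * (1.5187 - 1) = 60.0965 kJ

60.0965 kJ


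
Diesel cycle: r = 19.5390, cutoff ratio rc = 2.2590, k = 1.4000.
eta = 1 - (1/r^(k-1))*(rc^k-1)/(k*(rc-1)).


r^(k-1) = 3.2837
rc^k = 3.1296
eta = 0.6321 = 63.2062%

63.2062%


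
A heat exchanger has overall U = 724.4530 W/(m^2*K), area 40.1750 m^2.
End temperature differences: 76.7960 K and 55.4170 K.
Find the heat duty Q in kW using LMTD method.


LMTD = 65.5263 K
Q = 724.4530 * 40.1750 * 65.5263 = 1907135.1484 W = 1907.1351 kW

1907.1351 kW


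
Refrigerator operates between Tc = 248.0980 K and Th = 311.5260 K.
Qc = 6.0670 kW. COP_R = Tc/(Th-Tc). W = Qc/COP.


COP = 248.0980 / 63.4280 = 3.9115
W = 6.0670 / 3.9115 = 1.5511 kW

COP = 3.9115, W = 1.5511 kW


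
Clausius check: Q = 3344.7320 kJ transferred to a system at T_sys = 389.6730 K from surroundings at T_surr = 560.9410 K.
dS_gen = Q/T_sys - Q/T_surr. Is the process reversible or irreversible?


dS_sys = 3344.7320/389.6730 = 8.5834 kJ/K
dS_surr = -3344.7320/560.9410 = -5.9627 kJ/K
dS_gen = 8.5834 - 5.9627 = 2.6207 kJ/K (irreversible)

dS_gen = 2.6207 kJ/K, irreversible


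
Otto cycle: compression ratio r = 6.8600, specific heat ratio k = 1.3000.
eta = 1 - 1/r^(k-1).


r^(k-1) = 1.7820
eta = 1 - 1/1.7820 = 0.4388 = 43.8819%

43.8819%


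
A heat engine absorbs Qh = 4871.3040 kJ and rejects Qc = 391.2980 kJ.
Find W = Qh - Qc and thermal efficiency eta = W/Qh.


W = 4871.3040 - 391.2980 = 4480.0060 kJ
eta = 4480.0060 / 4871.3040 = 0.9197 = 91.9673%

W = 4480.0060 kJ, eta = 91.9673%


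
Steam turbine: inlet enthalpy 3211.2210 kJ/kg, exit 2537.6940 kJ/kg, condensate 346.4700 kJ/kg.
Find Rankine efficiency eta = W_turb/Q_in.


W = 673.5270 kJ/kg
Q_in = 2864.7510 kJ/kg
eta = 0.2351 = 23.5108%

eta = 23.5108%


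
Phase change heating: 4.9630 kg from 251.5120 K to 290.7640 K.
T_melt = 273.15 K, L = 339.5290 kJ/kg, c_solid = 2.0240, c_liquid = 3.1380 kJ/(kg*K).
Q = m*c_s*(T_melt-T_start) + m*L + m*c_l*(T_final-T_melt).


Q1 (sensible, solid) = 4.9630 * 2.0240 * 21.6380 = 217.3561 kJ
Q2 (latent) = 4.9630 * 339.5290 = 1685.0824 kJ
Q3 (sensible, liquid) = 4.9630 * 3.1380 * 17.6140 = 274.3186 kJ
Q_total = 2176.7571 kJ

2176.7571 kJ


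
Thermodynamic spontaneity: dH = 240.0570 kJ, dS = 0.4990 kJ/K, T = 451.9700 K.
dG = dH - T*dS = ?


T*dS = 451.9700 * 0.4990 = 225.5330 kJ
dG = 240.0570 - 225.5330 = 14.5240 kJ (non-spontaneous)

dG = 14.5240 kJ, non-spontaneous


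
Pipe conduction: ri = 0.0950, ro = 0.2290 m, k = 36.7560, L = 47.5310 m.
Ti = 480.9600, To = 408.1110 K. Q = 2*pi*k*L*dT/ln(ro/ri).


dT = 72.8490 K
ln(ro/ri) = 0.8798
Q = 2*pi*36.7560*47.5310*72.8490 / 0.8798 = 908871.3879 W

908871.3879 W


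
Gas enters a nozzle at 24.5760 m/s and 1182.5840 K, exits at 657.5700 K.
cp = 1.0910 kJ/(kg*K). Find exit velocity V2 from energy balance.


dT = 525.0140 K
2*cp*1000*dT = 1145580.5480
V1^2 = 603.9798
V2 = sqrt(1146184.5278) = 1070.6001 m/s

1070.6001 m/s


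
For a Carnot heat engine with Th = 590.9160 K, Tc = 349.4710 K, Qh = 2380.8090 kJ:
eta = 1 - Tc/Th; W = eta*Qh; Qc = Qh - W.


eta = 1 - 349.4710/590.9160 = 0.4086
W = 0.4086 * 2380.8090 = 972.7854 kJ
Qc = 2380.8090 - 972.7854 = 1408.0236 kJ

eta = 40.8594%, W = 972.7854 kJ, Qc = 1408.0236 kJ


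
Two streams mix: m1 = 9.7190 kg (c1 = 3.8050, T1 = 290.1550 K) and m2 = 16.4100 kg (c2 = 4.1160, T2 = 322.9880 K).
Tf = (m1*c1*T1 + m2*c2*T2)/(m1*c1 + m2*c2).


num = 32545.9219
den = 104.5244
Tf = 311.3717 K

311.3717 K


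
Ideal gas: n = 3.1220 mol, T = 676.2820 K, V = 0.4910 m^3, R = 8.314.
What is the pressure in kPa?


P = nRT/V = 3.1220 * 8.314 * 676.2820 / 0.4910
= 17553.7839 / 0.4910 = 35751.0873 Pa = 35.7511 kPa

35.7511 kPa


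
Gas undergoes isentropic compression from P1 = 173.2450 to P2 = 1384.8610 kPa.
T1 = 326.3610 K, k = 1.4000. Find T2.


(k-1)/k = 0.2857
(P2/P1)^exp = 1.8110
T2 = 326.3610 * 1.8110 = 591.0518 K

591.0518 K


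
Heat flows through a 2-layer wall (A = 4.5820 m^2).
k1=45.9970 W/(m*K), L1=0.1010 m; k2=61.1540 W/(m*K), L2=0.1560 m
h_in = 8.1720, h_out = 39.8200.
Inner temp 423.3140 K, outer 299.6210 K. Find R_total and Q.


R_conv_in = 1/(8.1720*4.5820) = 0.0267
R_1 = 0.1010/(45.9970*4.5820) = 0.0005
R_2 = 0.1560/(61.1540*4.5820) = 0.0006
R_conv_out = 1/(39.8200*4.5820) = 0.0055
R_total = 0.0332 K/W
Q = 123.6930 / 0.0332 = 3723.0886 W

R_total = 0.0332 K/W, Q = 3723.0886 W


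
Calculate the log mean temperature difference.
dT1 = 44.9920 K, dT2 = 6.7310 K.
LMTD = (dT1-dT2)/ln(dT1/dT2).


dT1/dT2 = 6.6843
ln(dT1/dT2) = 1.8998
LMTD = 38.2610 / 1.8998 = 20.1399 K

20.1399 K


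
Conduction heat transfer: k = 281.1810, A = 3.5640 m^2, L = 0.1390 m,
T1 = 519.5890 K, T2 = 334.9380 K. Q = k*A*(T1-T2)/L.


dT = 184.6510 K
Q = 281.1810 * 3.5640 * 184.6510 / 0.1390 = 1331252.7877 W

1331252.7877 W


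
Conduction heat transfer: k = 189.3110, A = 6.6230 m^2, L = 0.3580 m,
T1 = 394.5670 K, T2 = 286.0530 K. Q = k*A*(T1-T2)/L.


dT = 108.5140 K
Q = 189.3110 * 6.6230 * 108.5140 / 0.3580 = 380043.5363 W

380043.5363 W


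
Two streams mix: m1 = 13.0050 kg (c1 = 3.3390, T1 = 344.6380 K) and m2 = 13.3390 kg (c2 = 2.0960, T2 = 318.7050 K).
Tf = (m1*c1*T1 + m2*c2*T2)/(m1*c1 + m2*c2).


num = 23875.9832
den = 71.3822
Tf = 334.4807 K

334.4807 K


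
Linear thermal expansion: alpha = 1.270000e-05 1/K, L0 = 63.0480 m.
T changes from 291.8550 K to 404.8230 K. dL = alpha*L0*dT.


dT = 112.9680 K
dL = 1.270000e-05 * 63.0480 * 112.9680 = 0.090455 m
L_final = 63.138455 m

dL = 0.090455 m


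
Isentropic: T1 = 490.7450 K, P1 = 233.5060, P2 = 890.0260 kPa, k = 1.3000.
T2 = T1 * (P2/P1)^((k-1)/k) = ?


(k-1)/k = 0.2308
(P2/P1)^exp = 1.3618
T2 = 490.7450 * 1.3618 = 668.2777 K

668.2777 K


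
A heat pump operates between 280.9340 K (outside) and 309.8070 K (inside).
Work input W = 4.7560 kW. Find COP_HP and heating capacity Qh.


COP = 309.8070 / 28.8730 = 10.7300
Qh = 10.7300 * 4.7560 = 51.0318 kW

COP = 10.7300, Qh = 51.0318 kW


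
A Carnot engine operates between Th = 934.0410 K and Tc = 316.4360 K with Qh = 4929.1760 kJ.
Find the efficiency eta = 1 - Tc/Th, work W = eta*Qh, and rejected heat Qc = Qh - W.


eta = 1 - 316.4360/934.0410 = 0.6612
W = 0.6612 * 4929.1760 = 3259.2614 kJ
Qc = 4929.1760 - 3259.2614 = 1669.9146 kJ

eta = 66.1218%, W = 3259.2614 kJ, Qc = 1669.9146 kJ


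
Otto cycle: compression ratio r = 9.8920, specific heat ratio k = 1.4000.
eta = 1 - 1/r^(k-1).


r^(k-1) = 2.5010
eta = 1 - 1/2.5010 = 0.6002 = 60.0160%

60.0160%


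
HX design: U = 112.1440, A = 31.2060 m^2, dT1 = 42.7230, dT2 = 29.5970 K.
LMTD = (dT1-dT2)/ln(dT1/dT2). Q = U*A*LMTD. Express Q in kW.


LMTD = 35.7594 K
Q = 112.1440 * 31.2060 * 35.7594 = 125142.3385 W = 125.1423 kW

125.1423 kW


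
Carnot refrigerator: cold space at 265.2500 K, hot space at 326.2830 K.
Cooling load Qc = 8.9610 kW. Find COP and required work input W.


COP = 265.2500 / 61.0330 = 4.3460
W = 8.9610 / 4.3460 = 2.0619 kW

COP = 4.3460, W = 2.0619 kW


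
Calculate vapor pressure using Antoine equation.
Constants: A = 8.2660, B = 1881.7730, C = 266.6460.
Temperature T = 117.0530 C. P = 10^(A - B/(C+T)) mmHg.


C+T = 383.6990
B/(C+T) = 4.9043
log10(P) = 8.2660 - 4.9043 = 3.3617
P = 10^3.3617 = 2299.8803 mmHg

2299.8803 mmHg


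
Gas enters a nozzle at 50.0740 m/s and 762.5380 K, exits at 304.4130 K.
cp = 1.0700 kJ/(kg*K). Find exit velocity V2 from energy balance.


dT = 458.1250 K
2*cp*1000*dT = 980387.5000
V1^2 = 2507.4055
V2 = sqrt(982894.9055) = 991.4106 m/s

991.4106 m/s


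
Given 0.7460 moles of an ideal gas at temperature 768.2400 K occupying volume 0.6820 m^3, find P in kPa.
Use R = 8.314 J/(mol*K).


P = nRT/V = 0.7460 * 8.314 * 768.2400 / 0.6820
= 4764.8119 / 0.6820 = 6986.5278 Pa = 6.9865 kPa

6.9865 kPa


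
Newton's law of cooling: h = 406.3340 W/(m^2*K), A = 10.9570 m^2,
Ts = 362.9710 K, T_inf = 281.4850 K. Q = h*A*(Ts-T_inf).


dT = 81.4860 K
Q = 406.3340 * 10.9570 * 81.4860 = 362792.1027 W

362792.1027 W


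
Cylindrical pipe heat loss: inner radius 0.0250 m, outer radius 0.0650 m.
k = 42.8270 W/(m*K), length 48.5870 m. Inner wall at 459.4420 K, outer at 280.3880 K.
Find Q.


dT = 179.0540 K
ln(ro/ri) = 0.9555
Q = 2*pi*42.8270*48.5870*179.0540 / 0.9555 = 2449998.0590 W

2449998.0590 W


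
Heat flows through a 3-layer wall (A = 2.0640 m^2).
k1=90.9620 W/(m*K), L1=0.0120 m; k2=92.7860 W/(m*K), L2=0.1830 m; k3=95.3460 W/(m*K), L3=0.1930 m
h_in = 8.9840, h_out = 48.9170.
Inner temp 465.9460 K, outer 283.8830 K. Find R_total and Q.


R_conv_in = 1/(8.9840*2.0640) = 0.0539
R_1 = 0.0120/(90.9620*2.0640) = 6.3916e-05
R_2 = 0.1830/(92.7860*2.0640) = 0.0010
R_3 = 0.1930/(95.3460*2.0640) = 0.0010
R_conv_out = 1/(48.9170*2.0640) = 0.0099
R_total = 0.0658 K/W
Q = 182.0630 / 0.0658 = 2765.5100 W

R_total = 0.0658 K/W, Q = 2765.5100 W


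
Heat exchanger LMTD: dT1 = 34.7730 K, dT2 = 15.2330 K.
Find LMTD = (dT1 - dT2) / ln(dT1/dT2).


dT1/dT2 = 2.2827
ln(dT1/dT2) = 0.8254
LMTD = 19.5400 / 0.8254 = 23.6740 K

23.6740 K


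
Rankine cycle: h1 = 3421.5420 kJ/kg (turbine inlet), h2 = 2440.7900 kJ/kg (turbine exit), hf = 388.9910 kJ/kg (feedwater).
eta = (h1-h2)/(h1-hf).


W = 980.7520 kJ/kg
Q_in = 3032.5510 kJ/kg
eta = 0.3234 = 32.3408%

eta = 32.3408%


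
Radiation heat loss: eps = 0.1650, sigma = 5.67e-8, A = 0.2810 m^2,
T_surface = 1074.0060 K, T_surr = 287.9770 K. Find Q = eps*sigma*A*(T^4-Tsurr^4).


T^4 = 1.3305e+12
Tsurr^4 = 6.8775e+09
Q = 0.1650 * 5.67e-8 * 0.2810 * 1.3237e+12 = 3479.7615 W

3479.7615 W


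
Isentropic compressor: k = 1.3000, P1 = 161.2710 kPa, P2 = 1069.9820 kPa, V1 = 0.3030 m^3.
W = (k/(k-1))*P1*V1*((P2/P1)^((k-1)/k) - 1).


(k-1)/k = 0.2308
(P2/P1)^exp = 1.5476
W = 4.3333 * 161.2710 * 0.3030 * (1.5476 - 1) = 115.9477 kJ

115.9477 kJ


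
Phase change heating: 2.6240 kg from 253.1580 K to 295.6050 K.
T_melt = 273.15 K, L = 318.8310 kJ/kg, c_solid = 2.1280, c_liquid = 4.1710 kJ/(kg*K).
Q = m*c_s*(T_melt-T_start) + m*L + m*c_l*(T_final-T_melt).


Q1 (sensible, solid) = 2.6240 * 2.1280 * 19.9920 = 111.6328 kJ
Q2 (latent) = 2.6240 * 318.8310 = 836.6125 kJ
Q3 (sensible, liquid) = 2.6240 * 4.1710 * 22.4550 = 245.7633 kJ
Q_total = 1194.0086 kJ

1194.0086 kJ


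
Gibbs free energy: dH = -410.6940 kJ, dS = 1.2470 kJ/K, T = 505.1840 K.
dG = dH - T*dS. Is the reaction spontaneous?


T*dS = 505.1840 * 1.2470 = 629.9644 kJ
dG = -410.6940 - 629.9644 = -1040.6584 kJ (spontaneous)

dG = -1040.6584 kJ, spontaneous


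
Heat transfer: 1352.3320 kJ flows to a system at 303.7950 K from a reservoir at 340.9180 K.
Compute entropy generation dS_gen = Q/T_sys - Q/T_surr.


dS_sys = 1352.3320/303.7950 = 4.4515 kJ/K
dS_surr = -1352.3320/340.9180 = -3.9667 kJ/K
dS_gen = 4.4515 - 3.9667 = 0.4847 kJ/K (irreversible)

dS_gen = 0.4847 kJ/K, irreversible


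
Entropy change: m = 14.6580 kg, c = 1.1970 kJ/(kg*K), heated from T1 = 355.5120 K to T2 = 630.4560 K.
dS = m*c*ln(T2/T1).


T2/T1 = 1.7734
ln(T2/T1) = 0.5729
dS = 14.6580 * 1.1970 * 0.5729 = 10.0516 kJ/K

10.0516 kJ/K


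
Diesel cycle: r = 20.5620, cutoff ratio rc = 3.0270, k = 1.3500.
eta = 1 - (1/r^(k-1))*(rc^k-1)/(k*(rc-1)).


r^(k-1) = 2.8812
rc^k = 4.4603
eta = 0.5611 = 56.1109%

56.1109%


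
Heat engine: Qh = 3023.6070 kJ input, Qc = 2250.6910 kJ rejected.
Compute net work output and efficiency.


W = 3023.6070 - 2250.6910 = 772.9160 kJ
eta = 772.9160 / 3023.6070 = 0.2556 = 25.5627%

W = 772.9160 kJ, eta = 25.5627%


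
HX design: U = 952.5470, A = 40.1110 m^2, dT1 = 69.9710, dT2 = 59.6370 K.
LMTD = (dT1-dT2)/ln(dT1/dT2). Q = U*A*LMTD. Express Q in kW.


LMTD = 64.6664 K
Q = 952.5470 * 40.1110 * 64.6664 = 2470750.2980 W = 2470.7503 kW

2470.7503 kW


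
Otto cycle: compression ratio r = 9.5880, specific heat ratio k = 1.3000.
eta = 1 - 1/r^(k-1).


r^(k-1) = 1.9702
eta = 1 - 1/1.9702 = 0.4924 = 49.2447%

49.2447%


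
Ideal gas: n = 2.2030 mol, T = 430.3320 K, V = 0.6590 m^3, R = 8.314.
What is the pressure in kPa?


P = nRT/V = 2.2030 * 8.314 * 430.3320 / 0.6590
= 7881.8499 / 0.6590 = 11960.3185 Pa = 11.9603 kPa

11.9603 kPa


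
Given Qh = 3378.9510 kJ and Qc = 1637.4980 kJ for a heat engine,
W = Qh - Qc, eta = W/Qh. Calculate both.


W = 3378.9510 - 1637.4980 = 1741.4530 kJ
eta = 1741.4530 / 3378.9510 = 0.5154 = 51.5383%

W = 1741.4530 kJ, eta = 51.5383%


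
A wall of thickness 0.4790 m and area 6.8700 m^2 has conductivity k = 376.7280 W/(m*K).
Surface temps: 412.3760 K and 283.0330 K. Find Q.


dT = 129.3430 K
Q = 376.7280 * 6.8700 * 129.3430 / 0.4790 = 698863.0085 W

698863.0085 W


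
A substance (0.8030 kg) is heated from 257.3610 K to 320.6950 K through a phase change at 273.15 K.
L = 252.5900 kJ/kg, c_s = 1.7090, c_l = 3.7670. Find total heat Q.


Q1 (sensible, solid) = 0.8030 * 1.7090 * 15.7890 = 21.6677 kJ
Q2 (latent) = 0.8030 * 252.5900 = 202.8298 kJ
Q3 (sensible, liquid) = 0.8030 * 3.7670 * 47.5450 = 143.8189 kJ
Q_total = 368.3164 kJ

368.3164 kJ


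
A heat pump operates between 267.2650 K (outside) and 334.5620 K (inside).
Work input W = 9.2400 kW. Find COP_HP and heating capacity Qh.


COP = 334.5620 / 67.2970 = 4.9714
Qh = 4.9714 * 9.2400 = 45.9360 kW

COP = 4.9714, Qh = 45.9360 kW


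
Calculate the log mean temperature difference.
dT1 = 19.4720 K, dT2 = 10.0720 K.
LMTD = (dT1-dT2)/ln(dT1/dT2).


dT1/dT2 = 1.9333
ln(dT1/dT2) = 0.6592
LMTD = 9.4000 / 0.6592 = 14.2593 K

14.2593 K


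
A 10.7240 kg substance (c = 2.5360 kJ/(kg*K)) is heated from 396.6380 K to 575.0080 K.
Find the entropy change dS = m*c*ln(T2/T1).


T2/T1 = 1.4497
ln(T2/T1) = 0.3714
dS = 10.7240 * 2.5360 * 0.3714 = 10.0995 kJ/K

10.0995 kJ/K


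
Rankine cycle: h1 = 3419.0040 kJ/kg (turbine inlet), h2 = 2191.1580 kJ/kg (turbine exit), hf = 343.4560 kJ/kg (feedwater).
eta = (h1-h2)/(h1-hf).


W = 1227.8460 kJ/kg
Q_in = 3075.5480 kJ/kg
eta = 0.3992 = 39.9228%

eta = 39.9228%


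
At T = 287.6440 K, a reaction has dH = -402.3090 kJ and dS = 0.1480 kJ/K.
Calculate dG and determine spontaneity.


T*dS = 287.6440 * 0.1480 = 42.5713 kJ
dG = -402.3090 - 42.5713 = -444.8803 kJ (spontaneous)

dG = -444.8803 kJ, spontaneous


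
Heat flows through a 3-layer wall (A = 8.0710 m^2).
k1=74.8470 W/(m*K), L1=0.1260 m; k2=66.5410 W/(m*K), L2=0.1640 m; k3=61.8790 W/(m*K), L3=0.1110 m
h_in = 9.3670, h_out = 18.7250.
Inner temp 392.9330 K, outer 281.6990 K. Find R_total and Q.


R_conv_in = 1/(9.3670*8.0710) = 0.0132
R_1 = 0.1260/(74.8470*8.0710) = 0.0002
R_2 = 0.1640/(66.5410*8.0710) = 0.0003
R_3 = 0.1110/(61.8790*8.0710) = 0.0002
R_conv_out = 1/(18.7250*8.0710) = 0.0066
R_total = 0.0206 K/W
Q = 111.2340 / 0.0206 = 5404.8577 W

R_total = 0.0206 K/W, Q = 5404.8577 W


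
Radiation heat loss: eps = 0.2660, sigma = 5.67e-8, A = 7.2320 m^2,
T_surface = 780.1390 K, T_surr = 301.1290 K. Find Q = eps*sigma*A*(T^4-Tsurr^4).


T^4 = 3.7041e+11
Tsurr^4 = 8.2226e+09
Q = 0.2660 * 5.67e-8 * 7.2320 * 3.6219e+11 = 39505.8852 W

39505.8852 W


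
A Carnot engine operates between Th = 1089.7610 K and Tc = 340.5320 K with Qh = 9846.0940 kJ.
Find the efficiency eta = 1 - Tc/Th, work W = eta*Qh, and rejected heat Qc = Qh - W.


eta = 1 - 340.5320/1089.7610 = 0.6875
W = 0.6875 * 9846.0940 = 6769.3551 kJ
Qc = 9846.0940 - 6769.3551 = 3076.7389 kJ

eta = 68.7517%, W = 6769.3551 kJ, Qc = 3076.7389 kJ


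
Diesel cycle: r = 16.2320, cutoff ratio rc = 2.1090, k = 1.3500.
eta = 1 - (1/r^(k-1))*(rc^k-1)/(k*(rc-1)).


r^(k-1) = 2.6523
rc^k = 2.7384
eta = 0.5622 = 56.2211%

56.2211%


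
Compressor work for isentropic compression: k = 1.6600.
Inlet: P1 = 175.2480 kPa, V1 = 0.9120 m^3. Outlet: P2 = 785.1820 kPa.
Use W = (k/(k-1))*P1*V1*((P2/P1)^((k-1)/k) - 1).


(k-1)/k = 0.3976
(P2/P1)^exp = 1.8153
W = 2.5152 * 175.2480 * 0.9120 * (1.8153 - 1) = 327.7553 kJ

327.7553 kJ


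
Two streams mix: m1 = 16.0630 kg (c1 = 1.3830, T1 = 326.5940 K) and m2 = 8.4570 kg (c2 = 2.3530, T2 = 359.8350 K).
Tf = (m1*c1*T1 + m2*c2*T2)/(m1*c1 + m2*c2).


num = 14415.8000
den = 42.1145
Tf = 342.3006 K

342.3006 K


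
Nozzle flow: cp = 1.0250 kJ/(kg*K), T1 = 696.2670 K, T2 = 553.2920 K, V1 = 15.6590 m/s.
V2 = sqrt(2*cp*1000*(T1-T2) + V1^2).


dT = 142.9750 K
2*cp*1000*dT = 293098.7500
V1^2 = 245.2043
V2 = sqrt(293343.9543) = 541.6124 m/s

541.6124 m/s


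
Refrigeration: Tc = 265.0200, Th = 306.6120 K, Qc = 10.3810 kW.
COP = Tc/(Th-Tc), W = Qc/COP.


COP = 265.0200 / 41.5920 = 6.3719
W = 10.3810 / 6.3719 = 1.6292 kW

COP = 6.3719, W = 1.6292 kW


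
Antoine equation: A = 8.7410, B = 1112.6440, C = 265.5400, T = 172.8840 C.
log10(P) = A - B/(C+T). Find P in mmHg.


C+T = 438.4240
B/(C+T) = 2.5378
log10(P) = 8.7410 - 2.5378 = 6.2032
P = 10^6.2032 = 1596517.2069 mmHg

1596517.2069 mmHg


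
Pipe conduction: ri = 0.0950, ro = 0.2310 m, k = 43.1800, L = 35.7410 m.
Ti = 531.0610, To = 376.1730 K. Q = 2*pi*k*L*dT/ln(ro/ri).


dT = 154.8880 K
ln(ro/ri) = 0.8885
Q = 2*pi*43.1800*35.7410*154.8880 / 0.8885 = 1690322.5841 W

1690322.5841 W


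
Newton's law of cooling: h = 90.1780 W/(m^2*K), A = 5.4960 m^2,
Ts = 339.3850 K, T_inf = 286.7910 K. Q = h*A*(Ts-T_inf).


dT = 52.5940 K
Q = 90.1780 * 5.4960 * 52.5940 = 26066.5482 W

26066.5482 W


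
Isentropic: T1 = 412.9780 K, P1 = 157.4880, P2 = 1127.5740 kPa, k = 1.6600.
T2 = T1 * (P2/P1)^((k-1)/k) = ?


(k-1)/k = 0.3976
(P2/P1)^exp = 2.1873
T2 = 412.9780 * 2.1873 = 903.2874 K

903.2874 K


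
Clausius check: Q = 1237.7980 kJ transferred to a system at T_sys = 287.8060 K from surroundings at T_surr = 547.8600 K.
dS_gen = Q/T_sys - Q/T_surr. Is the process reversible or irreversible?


dS_sys = 1237.7980/287.8060 = 4.3008 kJ/K
dS_surr = -1237.7980/547.8600 = -2.2593 kJ/K
dS_gen = 4.3008 - 2.2593 = 2.0415 kJ/K (irreversible)

dS_gen = 2.0415 kJ/K, irreversible


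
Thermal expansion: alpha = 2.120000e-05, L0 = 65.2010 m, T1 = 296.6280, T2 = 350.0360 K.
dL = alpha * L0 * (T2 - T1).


dT = 53.4080 K
dL = 2.120000e-05 * 65.2010 * 53.4080 = 0.073824 m
L_final = 65.274824 m

dL = 0.073824 m


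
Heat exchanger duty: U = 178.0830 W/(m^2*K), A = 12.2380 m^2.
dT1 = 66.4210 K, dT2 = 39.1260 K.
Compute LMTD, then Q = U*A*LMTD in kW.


LMTD = 51.5753 K
Q = 178.0830 * 12.2380 * 51.5753 = 112402.1934 W = 112.4022 kW

112.4022 kW


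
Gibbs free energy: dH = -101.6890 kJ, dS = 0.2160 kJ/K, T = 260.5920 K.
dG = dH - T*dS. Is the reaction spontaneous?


T*dS = 260.5920 * 0.2160 = 56.2879 kJ
dG = -101.6890 - 56.2879 = -157.9769 kJ (spontaneous)

dG = -157.9769 kJ, spontaneous


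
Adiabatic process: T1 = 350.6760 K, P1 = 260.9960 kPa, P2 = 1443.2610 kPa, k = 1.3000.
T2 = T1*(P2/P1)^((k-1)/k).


(k-1)/k = 0.2308
(P2/P1)^exp = 1.4839
T2 = 350.6760 * 1.4839 = 520.3564 K

520.3564 K


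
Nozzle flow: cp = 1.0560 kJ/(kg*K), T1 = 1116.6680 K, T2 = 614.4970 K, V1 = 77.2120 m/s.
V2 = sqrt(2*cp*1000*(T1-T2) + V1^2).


dT = 502.1710 K
2*cp*1000*dT = 1060585.1520
V1^2 = 5961.6929
V2 = sqrt(1066546.8449) = 1032.7375 m/s

1032.7375 m/s


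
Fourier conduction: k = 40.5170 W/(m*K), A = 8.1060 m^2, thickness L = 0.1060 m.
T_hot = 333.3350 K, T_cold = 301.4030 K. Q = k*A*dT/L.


dT = 31.9320 K
Q = 40.5170 * 8.1060 * 31.9320 / 0.1060 = 98938.2299 W

98938.2299 W


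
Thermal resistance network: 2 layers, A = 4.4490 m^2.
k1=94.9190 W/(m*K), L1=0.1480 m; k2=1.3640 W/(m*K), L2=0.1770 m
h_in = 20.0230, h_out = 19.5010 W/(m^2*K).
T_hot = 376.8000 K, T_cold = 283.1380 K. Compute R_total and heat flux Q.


R_conv_in = 1/(20.0230*4.4490) = 0.0112
R_1 = 0.1480/(94.9190*4.4490) = 0.0004
R_2 = 0.1770/(1.3640*4.4490) = 0.0292
R_conv_out = 1/(19.5010*4.4490) = 0.0115
R_total = 0.0523 K/W
Q = 93.6620 / 0.0523 = 1791.9085 W

R_total = 0.0523 K/W, Q = 1791.9085 W


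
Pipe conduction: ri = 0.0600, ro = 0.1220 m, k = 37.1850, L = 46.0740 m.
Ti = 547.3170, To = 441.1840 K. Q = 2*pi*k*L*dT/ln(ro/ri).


dT = 106.1330 K
ln(ro/ri) = 0.7097
Q = 2*pi*37.1850*46.0740*106.1330 / 0.7097 = 1609880.3476 W

1609880.3476 W


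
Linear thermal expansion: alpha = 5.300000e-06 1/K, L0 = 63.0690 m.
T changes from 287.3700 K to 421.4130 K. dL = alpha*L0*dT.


dT = 134.0430 K
dL = 5.300000e-06 * 63.0690 * 134.0430 = 0.044806 m
L_final = 63.113806 m

dL = 0.044806 m


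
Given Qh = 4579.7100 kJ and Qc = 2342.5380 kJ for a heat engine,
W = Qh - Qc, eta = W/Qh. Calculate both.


W = 4579.7100 - 2342.5380 = 2237.1720 kJ
eta = 2237.1720 / 4579.7100 = 0.4885 = 48.8496%

W = 2237.1720 kJ, eta = 48.8496%


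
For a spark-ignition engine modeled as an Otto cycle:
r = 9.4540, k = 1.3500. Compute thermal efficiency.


r^(k-1) = 2.1952
eta = 1 - 1/2.1952 = 0.5445 = 54.4452%

54.4452%


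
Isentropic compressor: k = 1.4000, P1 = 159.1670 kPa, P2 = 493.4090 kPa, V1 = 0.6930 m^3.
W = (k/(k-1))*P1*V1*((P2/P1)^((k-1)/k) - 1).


(k-1)/k = 0.2857
(P2/P1)^exp = 1.3816
W = 3.5000 * 159.1670 * 0.6930 * (1.3816 - 1) = 147.3259 kJ

147.3259 kJ


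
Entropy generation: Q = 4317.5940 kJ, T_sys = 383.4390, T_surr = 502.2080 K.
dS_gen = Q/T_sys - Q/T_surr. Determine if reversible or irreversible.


dS_sys = 4317.5940/383.4390 = 11.2602 kJ/K
dS_surr = -4317.5940/502.2080 = -8.5972 kJ/K
dS_gen = 11.2602 - 8.5972 = 2.6630 kJ/K (irreversible)

dS_gen = 2.6630 kJ/K, irreversible


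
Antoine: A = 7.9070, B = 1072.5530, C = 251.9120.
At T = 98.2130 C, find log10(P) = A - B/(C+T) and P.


C+T = 350.1250
B/(C+T) = 3.0633
log10(P) = 7.9070 - 3.0633 = 4.8437
P = 10^4.8437 = 69768.1020 mmHg

69768.1020 mmHg


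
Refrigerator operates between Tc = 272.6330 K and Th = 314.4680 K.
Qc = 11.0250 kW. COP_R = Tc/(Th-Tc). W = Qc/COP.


COP = 272.6330 / 41.8350 = 6.5169
W = 11.0250 / 6.5169 = 1.6918 kW

COP = 6.5169, W = 1.6918 kW


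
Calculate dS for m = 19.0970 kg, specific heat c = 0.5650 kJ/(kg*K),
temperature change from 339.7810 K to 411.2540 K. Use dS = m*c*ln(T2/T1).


T2/T1 = 1.2104
ln(T2/T1) = 0.1909
dS = 19.0970 * 0.5650 * 0.1909 = 2.0599 kJ/K

2.0599 kJ/K


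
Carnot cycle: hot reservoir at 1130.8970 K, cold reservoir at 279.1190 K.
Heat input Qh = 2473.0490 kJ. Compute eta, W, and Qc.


eta = 1 - 279.1190/1130.8970 = 0.7532
W = 0.7532 * 2473.0490 = 1862.6707 kJ
Qc = 2473.0490 - 1862.6707 = 610.3783 kJ

eta = 75.3188%, W = 1862.6707 kJ, Qc = 610.3783 kJ


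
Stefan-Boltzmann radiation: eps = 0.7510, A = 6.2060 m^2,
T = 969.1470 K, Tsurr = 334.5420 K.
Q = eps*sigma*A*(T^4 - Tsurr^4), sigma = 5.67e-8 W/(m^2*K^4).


T^4 = 8.8218e+11
Tsurr^4 = 1.2526e+10
Q = 0.7510 * 5.67e-8 * 6.2060 * 8.6966e+11 = 229817.3661 W

229817.3661 W


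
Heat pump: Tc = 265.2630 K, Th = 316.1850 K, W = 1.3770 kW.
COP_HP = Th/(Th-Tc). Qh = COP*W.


COP = 316.1850 / 50.9220 = 6.2092
Qh = 6.2092 * 1.3770 = 8.5501 kW

COP = 6.2092, Qh = 8.5501 kW


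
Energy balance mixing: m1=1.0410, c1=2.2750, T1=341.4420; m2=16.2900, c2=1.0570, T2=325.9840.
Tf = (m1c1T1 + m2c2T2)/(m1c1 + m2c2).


num = 6421.5938
den = 19.5868
Tf = 327.8531 K

327.8531 K


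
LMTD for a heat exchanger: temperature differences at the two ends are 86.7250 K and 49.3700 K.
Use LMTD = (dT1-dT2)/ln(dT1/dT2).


dT1/dT2 = 1.7566
ln(dT1/dT2) = 0.5634
LMTD = 37.3550 / 0.5634 = 66.3029 K

66.3029 K


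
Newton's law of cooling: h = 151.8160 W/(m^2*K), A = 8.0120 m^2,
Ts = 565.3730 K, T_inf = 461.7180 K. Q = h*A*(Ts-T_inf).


dT = 103.6550 K
Q = 151.8160 * 8.0120 * 103.6550 = 126080.7377 W

126080.7377 W


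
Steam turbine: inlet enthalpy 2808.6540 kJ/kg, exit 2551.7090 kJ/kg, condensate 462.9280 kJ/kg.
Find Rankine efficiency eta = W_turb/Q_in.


W = 256.9450 kJ/kg
Q_in = 2345.7260 kJ/kg
eta = 0.1095 = 10.9538%

eta = 10.9538%


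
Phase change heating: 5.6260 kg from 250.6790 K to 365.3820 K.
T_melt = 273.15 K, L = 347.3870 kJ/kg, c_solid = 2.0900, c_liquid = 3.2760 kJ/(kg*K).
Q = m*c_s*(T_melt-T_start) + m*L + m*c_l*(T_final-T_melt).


Q1 (sensible, solid) = 5.6260 * 2.0900 * 22.4710 = 264.2217 kJ
Q2 (latent) = 5.6260 * 347.3870 = 1954.3993 kJ
Q3 (sensible, liquid) = 5.6260 * 3.2760 * 92.2320 = 1699.9073 kJ
Q_total = 3918.5283 kJ

3918.5283 kJ


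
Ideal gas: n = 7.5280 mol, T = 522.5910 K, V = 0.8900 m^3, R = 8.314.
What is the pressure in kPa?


P = nRT/V = 7.5280 * 8.314 * 522.5910 / 0.8900
= 32707.8168 / 0.8900 = 36750.3560 Pa = 36.7504 kPa

36.7504 kPa


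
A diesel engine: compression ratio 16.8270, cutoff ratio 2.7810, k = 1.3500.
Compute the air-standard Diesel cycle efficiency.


r^(k-1) = 2.6860
rc^k = 3.9781
eta = 0.5389 = 53.8859%

53.8859%


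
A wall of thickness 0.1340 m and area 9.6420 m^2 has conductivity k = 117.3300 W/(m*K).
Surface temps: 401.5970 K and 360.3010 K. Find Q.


dT = 41.2960 K
Q = 117.3300 * 9.6420 * 41.2960 / 0.1340 = 348641.7450 W

348641.7450 W


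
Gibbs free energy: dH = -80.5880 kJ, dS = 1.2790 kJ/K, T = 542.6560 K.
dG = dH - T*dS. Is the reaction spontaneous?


T*dS = 542.6560 * 1.2790 = 694.0570 kJ
dG = -80.5880 - 694.0570 = -774.6450 kJ (spontaneous)

dG = -774.6450 kJ, spontaneous
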